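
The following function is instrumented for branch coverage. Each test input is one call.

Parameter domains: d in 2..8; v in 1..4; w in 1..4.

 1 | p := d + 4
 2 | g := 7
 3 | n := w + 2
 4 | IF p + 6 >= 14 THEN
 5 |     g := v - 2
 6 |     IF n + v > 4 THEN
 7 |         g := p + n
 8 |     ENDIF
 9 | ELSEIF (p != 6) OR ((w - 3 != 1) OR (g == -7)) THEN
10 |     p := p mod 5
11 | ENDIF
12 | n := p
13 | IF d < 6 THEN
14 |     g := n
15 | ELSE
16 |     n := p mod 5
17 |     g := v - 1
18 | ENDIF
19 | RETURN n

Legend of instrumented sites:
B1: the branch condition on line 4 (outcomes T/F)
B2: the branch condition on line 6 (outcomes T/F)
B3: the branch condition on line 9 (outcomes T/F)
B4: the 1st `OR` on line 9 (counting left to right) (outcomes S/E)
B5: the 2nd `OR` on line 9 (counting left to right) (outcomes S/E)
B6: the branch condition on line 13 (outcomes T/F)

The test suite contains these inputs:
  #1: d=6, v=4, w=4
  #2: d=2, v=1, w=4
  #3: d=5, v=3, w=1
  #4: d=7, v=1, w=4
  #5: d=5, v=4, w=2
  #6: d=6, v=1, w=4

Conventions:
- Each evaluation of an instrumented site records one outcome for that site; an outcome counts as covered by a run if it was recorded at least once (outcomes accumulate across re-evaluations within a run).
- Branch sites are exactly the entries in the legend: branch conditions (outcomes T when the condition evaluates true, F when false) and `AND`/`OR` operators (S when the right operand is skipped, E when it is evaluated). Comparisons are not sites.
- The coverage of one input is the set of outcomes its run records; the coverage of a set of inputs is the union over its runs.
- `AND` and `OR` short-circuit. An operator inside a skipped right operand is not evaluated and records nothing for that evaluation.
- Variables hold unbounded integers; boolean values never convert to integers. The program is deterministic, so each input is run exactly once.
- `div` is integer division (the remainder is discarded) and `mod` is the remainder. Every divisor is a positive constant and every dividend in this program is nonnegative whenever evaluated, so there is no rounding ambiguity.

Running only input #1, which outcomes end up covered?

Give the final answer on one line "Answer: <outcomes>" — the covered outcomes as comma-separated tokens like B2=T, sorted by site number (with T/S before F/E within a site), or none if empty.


Event log for input #1 (d=6, v=4, w=4):
  B1->T, B2->T, B6->F
collecting distinct outcomes: B1=T, B2=T, B6=F
Answer: B1=T, B2=T, B6=F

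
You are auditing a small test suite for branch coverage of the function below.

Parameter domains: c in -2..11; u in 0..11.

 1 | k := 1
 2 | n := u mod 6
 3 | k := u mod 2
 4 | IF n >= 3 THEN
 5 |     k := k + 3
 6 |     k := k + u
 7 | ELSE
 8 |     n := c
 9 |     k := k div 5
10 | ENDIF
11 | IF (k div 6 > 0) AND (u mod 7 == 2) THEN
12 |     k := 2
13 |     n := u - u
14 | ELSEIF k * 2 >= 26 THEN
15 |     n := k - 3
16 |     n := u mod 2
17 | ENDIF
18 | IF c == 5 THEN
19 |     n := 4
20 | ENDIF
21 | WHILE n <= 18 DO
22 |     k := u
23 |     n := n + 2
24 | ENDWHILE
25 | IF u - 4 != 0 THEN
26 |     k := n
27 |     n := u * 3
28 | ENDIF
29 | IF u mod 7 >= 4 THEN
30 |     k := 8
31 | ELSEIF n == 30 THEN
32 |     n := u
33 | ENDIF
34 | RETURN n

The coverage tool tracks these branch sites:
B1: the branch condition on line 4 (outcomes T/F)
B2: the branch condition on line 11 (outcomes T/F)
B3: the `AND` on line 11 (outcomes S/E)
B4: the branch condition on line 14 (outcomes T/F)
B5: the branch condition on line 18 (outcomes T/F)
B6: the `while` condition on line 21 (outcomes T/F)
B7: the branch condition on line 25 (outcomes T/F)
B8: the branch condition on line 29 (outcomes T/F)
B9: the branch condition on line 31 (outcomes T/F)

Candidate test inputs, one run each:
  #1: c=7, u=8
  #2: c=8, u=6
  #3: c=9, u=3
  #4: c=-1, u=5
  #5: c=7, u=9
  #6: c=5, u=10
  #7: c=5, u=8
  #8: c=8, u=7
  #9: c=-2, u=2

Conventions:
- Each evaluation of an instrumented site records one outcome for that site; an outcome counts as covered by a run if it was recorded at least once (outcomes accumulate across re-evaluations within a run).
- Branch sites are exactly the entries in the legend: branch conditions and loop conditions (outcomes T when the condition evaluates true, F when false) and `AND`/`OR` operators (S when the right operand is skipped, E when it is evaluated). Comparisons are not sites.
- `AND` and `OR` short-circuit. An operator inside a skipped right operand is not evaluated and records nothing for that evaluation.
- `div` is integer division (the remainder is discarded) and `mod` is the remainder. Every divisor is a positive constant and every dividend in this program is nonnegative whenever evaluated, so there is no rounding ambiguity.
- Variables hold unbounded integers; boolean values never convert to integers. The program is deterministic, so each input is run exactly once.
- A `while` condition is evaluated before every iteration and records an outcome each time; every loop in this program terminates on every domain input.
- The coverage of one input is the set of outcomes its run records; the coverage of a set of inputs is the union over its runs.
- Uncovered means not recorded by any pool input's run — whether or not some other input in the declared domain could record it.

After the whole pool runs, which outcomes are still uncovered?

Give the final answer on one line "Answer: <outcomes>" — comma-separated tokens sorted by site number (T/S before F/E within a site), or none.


run #1 (c=7, u=8) runs B1->F, B3->S, B2->F, B4->F, B5->F, B6->T, B6->T, B6->T, B6->T, B6->T, B6->T, B6->F, B7->T, B8->F, ...; records B1=F, B2=F, B3=S, B4=F, B5=F, B6=T, B6=F, B7=T, B8=F, B9=F
run #2 (c=8, u=6) runs B1->F, B3->S, B2->F, B4->F, B5->F, B6->T, B6->T, B6->T, B6->T, B6->T, B6->T, B6->F, B7->T, B8->T; records B1=F, B2=F, B3=S, B4=F, B5=F, B6=T, B6=F, B7=T, B8=T
run #3 (c=9, u=3) runs B1->T, B3->E, B2->F, B4->F, B5->F, B6->T, B6->T, B6->T, B6->T, B6->T, B6->T, B6->T, B6->T, B6->F, ...; records B1=T, B2=F, B3=E, B4=F, B5=F, B6=T, B6=F, B7=T, B8=F, B9=F
run #4 (c=-1, u=5) runs B1->T, B3->E, B2->F, B4->F, B5->F, B6->T, B6->T, B6->T, B6->T, B6->T, B6->T, B6->T, B6->F, B7->T, ...; records B1=T, B2=F, B3=E, B4=F, B5=F, B6=T, B6=F, B7=T, B8=T
run #5 (c=7, u=9) runs B1->T, B3->E, B2->T, B5->F, B6->T, B6->T, B6->T, B6->T, B6->T, B6->T, B6->T, B6->T, B6->T, B6->T, ...; records B1=T, B2=T, B3=E, B5=F, B6=T, B6=F, B7=T, B8=F, B9=F
run #6 (c=5, u=10) runs B1->T, B3->E, B2->F, B4->T, B5->T, B6->T, B6->T, B6->T, B6->T, B6->T, B6->T, B6->T, B6->T, B6->F, ...; records B1=T, B2=F, B3=E, B4=T, B5=T, B6=T, B6=F, B7=T, B8=F, B9=T
run #7 (c=5, u=8) runs B1->F, B3->S, B2->F, B4->F, B5->T, B6->T, B6->T, B6->T, B6->T, B6->T, B6->T, B6->T, B6->T, B6->F, ...; records B1=F, B2=F, B3=S, B4=F, B5=T, B6=T, B6=F, B7=T, B8=F, B9=F
run #8 (c=8, u=7) runs B1->F, B3->S, B2->F, B4->F, B5->F, B6->T, B6->T, B6->T, B6->T, B6->T, B6->T, B6->F, B7->T, B8->F, ...; records B1=F, B2=F, B3=S, B4=F, B5=F, B6=T, B6=F, B7=T, B8=F, B9=F
run #9 (c=-2, u=2) runs B1->F, B3->S, B2->F, B4->F, B5->F, B6->T, B6->T, B6->T, B6->T, B6->T, B6->T, B6->T, B6->T, B6->T, ...; records B1=F, B2=F, B3=S, B4=F, B5=F, B6=T, B6=F, B7=T, B8=F, B9=F
union over the pool: B1=T, B1=F, B2=T, B2=F, B3=S, B3=E, B4=T, B4=F, B5=T, B5=F, B6=T, B6=F, B7=T, B8=T, B8=F, B9=T, B9=F
uncovered (1 of 18): B7=F
Answer: B7=F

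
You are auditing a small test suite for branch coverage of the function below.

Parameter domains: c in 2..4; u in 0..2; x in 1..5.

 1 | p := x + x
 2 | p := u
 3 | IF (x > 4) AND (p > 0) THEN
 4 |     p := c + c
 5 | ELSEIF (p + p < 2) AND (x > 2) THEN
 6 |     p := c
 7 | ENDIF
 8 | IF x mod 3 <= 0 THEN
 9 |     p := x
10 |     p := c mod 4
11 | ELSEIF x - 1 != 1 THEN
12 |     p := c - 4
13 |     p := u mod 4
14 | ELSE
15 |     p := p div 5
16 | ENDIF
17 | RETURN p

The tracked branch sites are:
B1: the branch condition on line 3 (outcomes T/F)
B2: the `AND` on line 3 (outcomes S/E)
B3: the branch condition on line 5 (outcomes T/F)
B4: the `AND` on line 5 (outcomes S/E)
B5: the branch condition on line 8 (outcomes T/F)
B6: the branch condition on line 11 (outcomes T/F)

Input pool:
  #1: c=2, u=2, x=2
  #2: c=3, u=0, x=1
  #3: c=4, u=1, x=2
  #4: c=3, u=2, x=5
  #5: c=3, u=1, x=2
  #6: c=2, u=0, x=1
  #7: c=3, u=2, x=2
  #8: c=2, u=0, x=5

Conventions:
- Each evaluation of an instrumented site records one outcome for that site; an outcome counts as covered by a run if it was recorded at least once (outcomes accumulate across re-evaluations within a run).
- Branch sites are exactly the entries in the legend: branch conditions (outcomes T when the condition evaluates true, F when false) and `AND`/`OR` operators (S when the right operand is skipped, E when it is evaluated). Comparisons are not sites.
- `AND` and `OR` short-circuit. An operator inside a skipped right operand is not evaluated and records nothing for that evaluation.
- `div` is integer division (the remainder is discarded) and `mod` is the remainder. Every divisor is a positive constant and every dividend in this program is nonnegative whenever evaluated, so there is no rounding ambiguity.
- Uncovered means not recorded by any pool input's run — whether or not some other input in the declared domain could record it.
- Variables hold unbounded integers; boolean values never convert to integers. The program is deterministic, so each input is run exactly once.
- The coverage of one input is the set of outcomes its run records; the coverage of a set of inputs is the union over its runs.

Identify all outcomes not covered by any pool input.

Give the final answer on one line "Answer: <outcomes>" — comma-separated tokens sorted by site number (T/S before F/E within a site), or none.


test 1 (c=2, u=2, x=2) fires B2->S, B1->F, B4->S, B3->F, B5->F, B6->F; hits B1=F, B2=S, B3=F, B4=S, B5=F, B6=F
test 2 (c=3, u=0, x=1) fires B2->S, B1->F, B4->E, B3->F, B5->F, B6->T; hits B1=F, B2=S, B3=F, B4=E, B5=F, B6=T
test 3 (c=4, u=1, x=2) fires B2->S, B1->F, B4->S, B3->F, B5->F, B6->F; hits B1=F, B2=S, B3=F, B4=S, B5=F, B6=F
test 4 (c=3, u=2, x=5) fires B2->E, B1->T, B5->F, B6->T; hits B1=T, B2=E, B5=F, B6=T
test 5 (c=3, u=1, x=2) fires B2->S, B1->F, B4->S, B3->F, B5->F, B6->F; hits B1=F, B2=S, B3=F, B4=S, B5=F, B6=F
test 6 (c=2, u=0, x=1) fires B2->S, B1->F, B4->E, B3->F, B5->F, B6->T; hits B1=F, B2=S, B3=F, B4=E, B5=F, B6=T
test 7 (c=3, u=2, x=2) fires B2->S, B1->F, B4->S, B3->F, B5->F, B6->F; hits B1=F, B2=S, B3=F, B4=S, B5=F, B6=F
test 8 (c=2, u=0, x=5) fires B2->E, B1->F, B4->E, B3->T, B5->F, B6->T; hits B1=F, B2=E, B3=T, B4=E, B5=F, B6=T
union over the pool: B1=T, B1=F, B2=S, B2=E, B3=T, B3=F, B4=S, B4=E, B5=F, B6=T, B6=F
uncovered (1 of 12): B5=T
Answer: B5=T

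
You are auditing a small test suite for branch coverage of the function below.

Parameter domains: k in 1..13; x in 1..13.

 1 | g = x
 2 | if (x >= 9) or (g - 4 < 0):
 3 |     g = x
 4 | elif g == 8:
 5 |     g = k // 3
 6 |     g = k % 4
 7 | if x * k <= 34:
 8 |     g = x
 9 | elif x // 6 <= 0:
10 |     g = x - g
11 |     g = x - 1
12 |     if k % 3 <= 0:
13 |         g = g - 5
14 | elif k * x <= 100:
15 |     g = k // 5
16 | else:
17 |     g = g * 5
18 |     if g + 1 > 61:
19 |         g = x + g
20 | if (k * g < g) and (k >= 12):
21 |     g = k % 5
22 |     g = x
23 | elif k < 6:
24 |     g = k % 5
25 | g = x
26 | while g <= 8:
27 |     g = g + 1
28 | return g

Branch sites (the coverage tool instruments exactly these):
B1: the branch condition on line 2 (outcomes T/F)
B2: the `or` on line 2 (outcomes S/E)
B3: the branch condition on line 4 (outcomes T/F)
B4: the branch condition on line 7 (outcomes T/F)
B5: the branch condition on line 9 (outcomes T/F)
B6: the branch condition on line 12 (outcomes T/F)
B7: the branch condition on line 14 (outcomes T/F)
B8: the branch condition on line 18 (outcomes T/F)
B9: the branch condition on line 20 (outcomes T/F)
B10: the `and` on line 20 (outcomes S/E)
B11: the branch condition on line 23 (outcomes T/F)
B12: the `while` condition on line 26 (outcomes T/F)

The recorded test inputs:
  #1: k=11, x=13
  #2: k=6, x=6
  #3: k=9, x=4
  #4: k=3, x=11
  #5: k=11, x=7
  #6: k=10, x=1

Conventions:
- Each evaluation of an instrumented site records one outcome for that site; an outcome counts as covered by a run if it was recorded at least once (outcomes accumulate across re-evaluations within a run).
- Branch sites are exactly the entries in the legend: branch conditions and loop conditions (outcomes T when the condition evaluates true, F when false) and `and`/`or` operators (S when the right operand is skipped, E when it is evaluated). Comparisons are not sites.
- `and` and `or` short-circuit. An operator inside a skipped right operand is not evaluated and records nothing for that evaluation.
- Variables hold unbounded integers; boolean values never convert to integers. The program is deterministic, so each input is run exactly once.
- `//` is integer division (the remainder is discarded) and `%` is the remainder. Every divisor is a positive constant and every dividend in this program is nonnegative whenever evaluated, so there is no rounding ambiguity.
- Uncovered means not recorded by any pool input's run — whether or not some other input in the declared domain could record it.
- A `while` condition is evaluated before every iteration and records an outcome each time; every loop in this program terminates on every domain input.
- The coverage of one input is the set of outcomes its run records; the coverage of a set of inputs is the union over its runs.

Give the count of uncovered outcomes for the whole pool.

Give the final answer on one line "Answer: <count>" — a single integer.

input #1 (k=11, x=13): events B2->S, B1->T, B4->F, B5->F, B7->F, B8->T, B10->S, B9->F, B11->F, B12->F; covers B1=T, B2=S, B4=F, B5=F, B7=F, B8=T, B9=F, B10=S, B11=F, B12=F
input #2 (k=6, x=6): events B2->E, B1->F, B3->F, B4->F, B5->F, B7->T, B10->S, B9->F, B11->F, B12->T, B12->T, B12->T, B12->F; covers B1=F, B2=E, B3=F, B4=F, B5=F, B7=T, B9=F, B10=S, B11=F, B12=T, B12=F
input #3 (k=9, x=4): events B2->E, B1->F, B3->F, B4->F, B5->T, B6->T, B10->E, B9->F, B11->F, B12->T, B12->T, B12->T, B12->T, B12->T, ...; covers B1=F, B2=E, B3=F, B4=F, B5=T, B6=T, B9=F, B10=E, B11=F, B12=T, B12=F
input #4 (k=3, x=11): events B2->S, B1->T, B4->T, B10->S, B9->F, B11->T, B12->F; covers B1=T, B2=S, B4=T, B9=F, B10=S, B11=T, B12=F
input #5 (k=11, x=7): events B2->E, B1->F, B3->F, B4->F, B5->F, B7->T, B10->S, B9->F, B11->F, B12->T, B12->T, B12->F; covers B1=F, B2=E, B3=F, B4=F, B5=F, B7=T, B9=F, B10=S, B11=F, B12=T, B12=F
input #6 (k=10, x=1): events B2->E, B1->T, B4->T, B10->S, B9->F, B11->F, B12->T, B12->T, B12->T, B12->T, B12->T, B12->T, B12->T, B12->T, ...; covers B1=T, B2=E, B4=T, B9=F, B10=S, B11=F, B12=T, B12=F
union over the pool: B1=T, B1=F, B2=S, B2=E, B3=F, B4=T, B4=F, B5=T, B5=F, B6=T, B7=T, B7=F, B8=T, B9=F, B10=S, B10=E, B11=T, B11=F, B12=T, B12=F
uncovered (4 of 24): B3=T, B6=F, B8=F, B9=T

Answer: 4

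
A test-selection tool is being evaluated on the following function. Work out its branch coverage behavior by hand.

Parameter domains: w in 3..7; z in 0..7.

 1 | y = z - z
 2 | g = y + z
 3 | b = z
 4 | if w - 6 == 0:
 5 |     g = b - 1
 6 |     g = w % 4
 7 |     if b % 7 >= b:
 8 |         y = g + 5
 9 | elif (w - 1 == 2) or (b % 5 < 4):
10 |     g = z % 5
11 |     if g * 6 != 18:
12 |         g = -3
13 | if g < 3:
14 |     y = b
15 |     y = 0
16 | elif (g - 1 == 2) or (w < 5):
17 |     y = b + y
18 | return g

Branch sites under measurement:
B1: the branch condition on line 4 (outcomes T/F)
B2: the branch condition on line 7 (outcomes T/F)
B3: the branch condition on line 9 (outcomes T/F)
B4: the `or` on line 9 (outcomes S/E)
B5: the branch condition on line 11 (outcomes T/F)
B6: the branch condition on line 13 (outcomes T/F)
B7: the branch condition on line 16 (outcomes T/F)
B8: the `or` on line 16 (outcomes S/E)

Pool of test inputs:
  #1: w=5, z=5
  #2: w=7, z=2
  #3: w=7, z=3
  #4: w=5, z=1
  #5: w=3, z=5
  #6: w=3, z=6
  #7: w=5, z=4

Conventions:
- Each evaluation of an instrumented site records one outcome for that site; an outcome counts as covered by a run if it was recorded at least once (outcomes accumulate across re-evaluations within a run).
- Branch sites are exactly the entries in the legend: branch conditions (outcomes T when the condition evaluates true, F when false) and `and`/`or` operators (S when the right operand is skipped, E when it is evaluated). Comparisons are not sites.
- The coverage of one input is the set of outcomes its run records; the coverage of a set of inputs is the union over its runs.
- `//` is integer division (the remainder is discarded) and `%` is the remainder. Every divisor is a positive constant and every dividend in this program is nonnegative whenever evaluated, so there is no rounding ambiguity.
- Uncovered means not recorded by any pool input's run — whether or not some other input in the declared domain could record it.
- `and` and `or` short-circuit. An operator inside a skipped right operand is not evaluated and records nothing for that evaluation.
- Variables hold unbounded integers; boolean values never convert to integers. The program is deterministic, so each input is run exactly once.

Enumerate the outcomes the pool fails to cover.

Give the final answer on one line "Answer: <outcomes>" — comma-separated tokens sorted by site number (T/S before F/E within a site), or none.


test 1 (w=5, z=5) fires B1->F, B4->E, B3->T, B5->T, B6->T; hits B1=F, B3=T, B4=E, B5=T, B6=T
test 2 (w=7, z=2) fires B1->F, B4->E, B3->T, B5->T, B6->T; hits B1=F, B3=T, B4=E, B5=T, B6=T
test 3 (w=7, z=3) fires B1->F, B4->E, B3->T, B5->F, B6->F, B8->S, B7->T; hits B1=F, B3=T, B4=E, B5=F, B6=F, B7=T, B8=S
test 4 (w=5, z=1) fires B1->F, B4->E, B3->T, B5->T, B6->T; hits B1=F, B3=T, B4=E, B5=T, B6=T
test 5 (w=3, z=5) fires B1->F, B4->S, B3->T, B5->T, B6->T; hits B1=F, B3=T, B4=S, B5=T, B6=T
test 6 (w=3, z=6) fires B1->F, B4->S, B3->T, B5->T, B6->T; hits B1=F, B3=T, B4=S, B5=T, B6=T
test 7 (w=5, z=4) fires B1->F, B4->E, B3->F, B6->F, B8->E, B7->F; hits B1=F, B3=F, B4=E, B6=F, B7=F, B8=E
union over the pool: B1=F, B3=T, B3=F, B4=S, B4=E, B5=T, B5=F, B6=T, B6=F, B7=T, B7=F, B8=S, B8=E
uncovered (3 of 16): B1=T, B2=T, B2=F
Answer: B1=T, B2=T, B2=F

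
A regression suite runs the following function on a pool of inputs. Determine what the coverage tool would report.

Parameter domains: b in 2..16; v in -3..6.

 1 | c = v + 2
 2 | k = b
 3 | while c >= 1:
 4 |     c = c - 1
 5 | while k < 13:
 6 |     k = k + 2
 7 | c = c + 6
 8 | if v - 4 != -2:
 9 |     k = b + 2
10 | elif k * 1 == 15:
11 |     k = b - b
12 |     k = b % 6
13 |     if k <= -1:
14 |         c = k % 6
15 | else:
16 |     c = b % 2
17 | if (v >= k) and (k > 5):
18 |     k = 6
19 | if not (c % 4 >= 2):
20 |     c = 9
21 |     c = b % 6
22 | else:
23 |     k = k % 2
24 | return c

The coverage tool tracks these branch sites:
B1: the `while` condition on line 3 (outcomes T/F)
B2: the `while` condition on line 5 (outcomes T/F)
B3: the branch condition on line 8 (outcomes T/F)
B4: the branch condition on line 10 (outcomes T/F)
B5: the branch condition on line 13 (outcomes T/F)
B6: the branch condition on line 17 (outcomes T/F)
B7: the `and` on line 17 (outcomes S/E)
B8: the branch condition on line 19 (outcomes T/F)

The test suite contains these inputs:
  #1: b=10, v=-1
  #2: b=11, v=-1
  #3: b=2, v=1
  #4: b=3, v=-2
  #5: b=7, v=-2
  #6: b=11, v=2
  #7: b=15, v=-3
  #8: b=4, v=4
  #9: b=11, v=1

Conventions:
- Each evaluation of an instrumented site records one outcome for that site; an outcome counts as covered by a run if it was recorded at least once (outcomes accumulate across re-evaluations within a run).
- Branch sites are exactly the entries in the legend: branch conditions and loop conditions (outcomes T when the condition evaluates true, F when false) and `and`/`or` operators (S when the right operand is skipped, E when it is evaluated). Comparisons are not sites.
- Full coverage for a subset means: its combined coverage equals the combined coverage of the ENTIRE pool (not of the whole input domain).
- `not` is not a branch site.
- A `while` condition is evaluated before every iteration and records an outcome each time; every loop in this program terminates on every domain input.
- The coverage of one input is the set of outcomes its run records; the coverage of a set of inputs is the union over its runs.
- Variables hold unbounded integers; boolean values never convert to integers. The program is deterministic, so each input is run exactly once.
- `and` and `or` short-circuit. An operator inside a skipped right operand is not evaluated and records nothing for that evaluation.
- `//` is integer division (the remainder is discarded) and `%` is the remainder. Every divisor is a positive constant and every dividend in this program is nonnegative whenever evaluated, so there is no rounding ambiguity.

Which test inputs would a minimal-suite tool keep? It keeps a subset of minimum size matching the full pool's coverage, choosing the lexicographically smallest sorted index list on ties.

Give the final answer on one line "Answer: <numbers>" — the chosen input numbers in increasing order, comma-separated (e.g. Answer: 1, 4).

input #1, b=10, v=-1: outcomes B1=T, B1=F, B2=T, B2=F, B3=T, B6=F, B7=S, B8=F
input #2, b=11, v=-1: outcomes B1=T, B1=F, B2=T, B2=F, B3=T, B6=F, B7=S, B8=F
input #3, b=2, v=1: outcomes B1=T, B1=F, B2=T, B2=F, B3=T, B6=F, B7=S, B8=F
input #4, b=3, v=-2: outcomes B1=F, B2=T, B2=F, B3=T, B6=F, B7=S, B8=F
input #5, b=7, v=-2: outcomes B1=F, B2=T, B2=F, B3=T, B6=F, B7=S, B8=F
input #6, b=11, v=2: outcomes B1=T, B1=F, B2=T, B2=F, B3=F, B4=F, B6=F, B7=S, B8=T
input #7, b=15, v=-3: outcomes B1=F, B2=F, B3=T, B6=F, B7=S, B8=T
input #8, b=4, v=4: outcomes B1=T, B1=F, B2=T, B2=F, B3=T, B6=F, B7=S, B8=F
input #9, b=11, v=1: outcomes B1=T, B1=F, B2=T, B2=F, B3=T, B6=F, B7=S, B8=F
union over all inputs: B1=T, B1=F, B2=T, B2=F, B3=T, B3=F, B4=F, B6=F, B7=S, B8=T, B8=F (11 outcomes)
every size-1 subset falls short of the 11 outcomes (best: 9/11)
the canonical winner is {1, 6}: size 2, full 11-outcome coverage, earliest index list among size-2 covers

Answer: 1, 6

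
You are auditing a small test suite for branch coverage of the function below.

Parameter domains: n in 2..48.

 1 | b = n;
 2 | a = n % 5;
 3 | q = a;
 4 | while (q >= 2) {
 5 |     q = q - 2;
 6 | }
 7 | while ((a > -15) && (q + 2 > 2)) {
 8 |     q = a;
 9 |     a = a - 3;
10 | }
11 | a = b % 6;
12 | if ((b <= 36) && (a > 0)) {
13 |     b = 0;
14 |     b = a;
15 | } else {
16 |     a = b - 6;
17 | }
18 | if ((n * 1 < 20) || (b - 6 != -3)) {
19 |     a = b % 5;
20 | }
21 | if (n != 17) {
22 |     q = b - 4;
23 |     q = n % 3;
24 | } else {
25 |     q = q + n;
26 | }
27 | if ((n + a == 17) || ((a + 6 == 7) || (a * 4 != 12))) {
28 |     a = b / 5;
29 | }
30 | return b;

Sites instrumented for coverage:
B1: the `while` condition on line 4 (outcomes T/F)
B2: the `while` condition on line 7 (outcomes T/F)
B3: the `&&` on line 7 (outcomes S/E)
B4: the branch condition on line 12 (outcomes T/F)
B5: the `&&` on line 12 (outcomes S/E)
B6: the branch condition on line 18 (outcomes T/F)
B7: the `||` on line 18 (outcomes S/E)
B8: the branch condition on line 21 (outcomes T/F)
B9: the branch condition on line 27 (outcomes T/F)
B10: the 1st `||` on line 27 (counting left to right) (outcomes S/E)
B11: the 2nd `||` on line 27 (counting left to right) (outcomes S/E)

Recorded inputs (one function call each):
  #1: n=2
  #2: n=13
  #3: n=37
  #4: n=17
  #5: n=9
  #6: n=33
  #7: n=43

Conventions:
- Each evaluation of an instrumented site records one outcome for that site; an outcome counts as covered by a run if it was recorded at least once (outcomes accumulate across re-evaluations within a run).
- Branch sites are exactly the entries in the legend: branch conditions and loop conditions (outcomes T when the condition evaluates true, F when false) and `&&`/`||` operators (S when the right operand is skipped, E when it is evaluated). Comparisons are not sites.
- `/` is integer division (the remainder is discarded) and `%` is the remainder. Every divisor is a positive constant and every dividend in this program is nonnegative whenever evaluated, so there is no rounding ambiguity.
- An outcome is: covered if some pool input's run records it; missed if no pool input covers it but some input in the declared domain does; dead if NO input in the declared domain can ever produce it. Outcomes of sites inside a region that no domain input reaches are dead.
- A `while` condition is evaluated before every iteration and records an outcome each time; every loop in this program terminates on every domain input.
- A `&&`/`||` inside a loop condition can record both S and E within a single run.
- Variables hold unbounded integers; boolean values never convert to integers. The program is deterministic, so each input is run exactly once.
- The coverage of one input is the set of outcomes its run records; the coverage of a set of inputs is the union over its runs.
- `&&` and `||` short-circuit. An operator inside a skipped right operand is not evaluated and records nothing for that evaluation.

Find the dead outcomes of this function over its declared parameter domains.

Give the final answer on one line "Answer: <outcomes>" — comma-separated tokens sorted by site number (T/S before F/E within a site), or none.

running all 47 domain inputs and tallying outcomes:
  B3=S: zero occurrences over every domain input -> dead
  reachable outcomes have witnesses, e.g. B1=T (e.g. n=2), B1=F (e.g. n=2), B2=T (e.g. n=3), B2=F (e.g. n=2)

Answer: B3=S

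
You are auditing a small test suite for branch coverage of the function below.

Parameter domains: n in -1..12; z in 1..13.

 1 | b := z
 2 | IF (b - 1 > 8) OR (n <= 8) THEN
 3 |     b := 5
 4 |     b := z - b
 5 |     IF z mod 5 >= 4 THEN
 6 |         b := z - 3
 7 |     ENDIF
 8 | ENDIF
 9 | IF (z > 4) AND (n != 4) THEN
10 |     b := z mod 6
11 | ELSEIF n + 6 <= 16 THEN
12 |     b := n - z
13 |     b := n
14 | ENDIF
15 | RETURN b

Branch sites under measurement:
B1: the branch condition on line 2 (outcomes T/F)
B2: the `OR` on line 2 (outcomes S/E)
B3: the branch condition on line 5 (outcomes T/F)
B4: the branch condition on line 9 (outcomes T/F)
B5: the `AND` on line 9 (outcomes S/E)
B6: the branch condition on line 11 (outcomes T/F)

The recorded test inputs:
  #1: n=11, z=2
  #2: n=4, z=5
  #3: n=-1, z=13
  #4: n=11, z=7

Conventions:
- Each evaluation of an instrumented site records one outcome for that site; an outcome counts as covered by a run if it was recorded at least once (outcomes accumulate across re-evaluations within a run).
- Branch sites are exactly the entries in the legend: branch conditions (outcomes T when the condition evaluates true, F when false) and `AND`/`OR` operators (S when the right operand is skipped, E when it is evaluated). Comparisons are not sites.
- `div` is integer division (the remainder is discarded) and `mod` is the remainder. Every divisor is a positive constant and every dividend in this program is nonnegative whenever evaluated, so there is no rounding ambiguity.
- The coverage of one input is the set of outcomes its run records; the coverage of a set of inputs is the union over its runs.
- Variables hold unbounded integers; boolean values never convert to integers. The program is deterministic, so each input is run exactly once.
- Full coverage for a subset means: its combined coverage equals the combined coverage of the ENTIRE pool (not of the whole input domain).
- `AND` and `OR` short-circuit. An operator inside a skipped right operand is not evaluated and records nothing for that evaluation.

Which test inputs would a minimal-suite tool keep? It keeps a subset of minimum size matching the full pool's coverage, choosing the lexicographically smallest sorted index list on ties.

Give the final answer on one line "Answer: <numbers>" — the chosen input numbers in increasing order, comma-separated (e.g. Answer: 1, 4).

#1 (n=11, z=2) -> covered: B1=F, B2=E, B4=F, B5=S, B6=F
#2 (n=4, z=5) -> covered: B1=T, B2=E, B3=F, B4=F, B5=E, B6=T
#3 (n=-1, z=13) -> covered: B1=T, B2=S, B3=F, B4=T, B5=E
#4 (n=11, z=7) -> covered: B1=F, B2=E, B4=T, B5=E
together the pool reaches 11 outcomes: B1=T, B1=F, B2=S, B2=E, B3=F, B4=T, B4=F, B5=S, B5=E, B6=T, B6=F
every size-1 subset falls short of the 11 outcomes (best: 6/11)
every size-2 subset falls short of the 11 outcomes (best: 10/11)
the canonical winner is {1, 2, 3}: size 3, full 11-outcome coverage, earliest index list among size-3 covers

Answer: 1, 2, 3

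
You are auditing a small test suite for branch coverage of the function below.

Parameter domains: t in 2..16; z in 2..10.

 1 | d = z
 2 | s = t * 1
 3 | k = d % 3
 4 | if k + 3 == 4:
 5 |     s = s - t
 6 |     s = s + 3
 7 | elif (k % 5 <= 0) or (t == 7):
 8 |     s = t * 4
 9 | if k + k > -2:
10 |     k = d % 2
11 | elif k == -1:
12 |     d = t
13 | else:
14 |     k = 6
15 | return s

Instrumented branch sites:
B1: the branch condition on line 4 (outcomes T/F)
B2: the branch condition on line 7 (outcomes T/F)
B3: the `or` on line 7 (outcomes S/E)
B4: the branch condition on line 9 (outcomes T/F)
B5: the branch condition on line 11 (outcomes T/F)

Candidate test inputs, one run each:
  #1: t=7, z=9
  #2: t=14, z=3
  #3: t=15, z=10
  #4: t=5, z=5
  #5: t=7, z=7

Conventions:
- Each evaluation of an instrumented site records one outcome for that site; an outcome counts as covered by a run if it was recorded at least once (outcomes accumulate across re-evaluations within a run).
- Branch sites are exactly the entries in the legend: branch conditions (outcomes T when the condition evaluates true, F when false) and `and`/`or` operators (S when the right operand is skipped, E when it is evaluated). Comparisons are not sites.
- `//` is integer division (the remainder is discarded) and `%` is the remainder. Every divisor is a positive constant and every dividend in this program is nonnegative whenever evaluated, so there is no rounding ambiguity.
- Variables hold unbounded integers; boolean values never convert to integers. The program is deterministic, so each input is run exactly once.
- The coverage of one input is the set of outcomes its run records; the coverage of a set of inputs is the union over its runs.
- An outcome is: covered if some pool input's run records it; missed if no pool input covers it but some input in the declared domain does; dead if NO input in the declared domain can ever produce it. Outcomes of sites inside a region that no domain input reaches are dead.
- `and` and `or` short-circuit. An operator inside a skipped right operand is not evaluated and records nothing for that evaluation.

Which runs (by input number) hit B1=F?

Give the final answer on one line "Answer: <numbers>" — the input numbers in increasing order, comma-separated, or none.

input #1 (t=7, z=9): records B1=F
input #2 (t=14, z=3): records B1=F
input #3 (t=15, z=10): does not record B1=F
input #4 (t=5, z=5): records B1=F
input #5 (t=7, z=7): does not record B1=F

Answer: 1, 2, 4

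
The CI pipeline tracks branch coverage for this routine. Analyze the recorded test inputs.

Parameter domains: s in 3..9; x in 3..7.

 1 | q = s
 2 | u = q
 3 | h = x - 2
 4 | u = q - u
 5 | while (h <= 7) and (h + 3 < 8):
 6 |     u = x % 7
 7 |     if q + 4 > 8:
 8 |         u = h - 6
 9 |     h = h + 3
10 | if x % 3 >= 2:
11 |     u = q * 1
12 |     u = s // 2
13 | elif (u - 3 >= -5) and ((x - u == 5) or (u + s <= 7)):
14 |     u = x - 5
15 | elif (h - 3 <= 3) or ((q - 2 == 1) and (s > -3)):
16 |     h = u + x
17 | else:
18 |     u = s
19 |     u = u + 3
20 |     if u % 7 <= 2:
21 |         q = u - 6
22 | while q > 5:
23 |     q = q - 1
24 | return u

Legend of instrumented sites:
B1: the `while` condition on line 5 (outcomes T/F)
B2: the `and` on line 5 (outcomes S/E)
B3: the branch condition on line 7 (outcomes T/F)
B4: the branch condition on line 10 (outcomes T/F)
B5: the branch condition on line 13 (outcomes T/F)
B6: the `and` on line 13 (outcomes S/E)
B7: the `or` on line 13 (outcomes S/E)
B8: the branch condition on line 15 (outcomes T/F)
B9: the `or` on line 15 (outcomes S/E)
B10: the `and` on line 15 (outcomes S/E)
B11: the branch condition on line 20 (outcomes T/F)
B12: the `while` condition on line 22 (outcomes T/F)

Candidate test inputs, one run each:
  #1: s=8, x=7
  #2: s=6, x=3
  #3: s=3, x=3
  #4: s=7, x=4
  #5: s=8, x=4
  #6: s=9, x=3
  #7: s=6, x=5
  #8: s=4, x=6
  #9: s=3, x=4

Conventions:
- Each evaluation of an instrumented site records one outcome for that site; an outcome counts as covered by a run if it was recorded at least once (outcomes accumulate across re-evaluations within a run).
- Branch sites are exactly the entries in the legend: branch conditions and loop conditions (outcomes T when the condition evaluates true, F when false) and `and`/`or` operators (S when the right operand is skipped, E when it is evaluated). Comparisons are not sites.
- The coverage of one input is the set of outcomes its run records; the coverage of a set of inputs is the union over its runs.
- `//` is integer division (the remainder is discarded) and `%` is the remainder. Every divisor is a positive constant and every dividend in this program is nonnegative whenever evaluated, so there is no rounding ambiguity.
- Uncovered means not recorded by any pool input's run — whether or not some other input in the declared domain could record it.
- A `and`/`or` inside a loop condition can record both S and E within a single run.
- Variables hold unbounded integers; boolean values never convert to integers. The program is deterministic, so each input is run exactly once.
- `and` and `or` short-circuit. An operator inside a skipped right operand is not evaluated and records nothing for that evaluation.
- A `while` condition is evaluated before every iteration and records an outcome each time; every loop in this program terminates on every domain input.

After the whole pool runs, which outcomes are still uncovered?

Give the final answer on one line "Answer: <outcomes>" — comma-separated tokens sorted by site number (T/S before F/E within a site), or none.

test 1 (s=8, x=7) fires B2->E, B1->F, B4->F, B6->E, B7->E, B5->F, B9->S, B8->T, B12->T, B12->T, B12->T, B12->F; hits B1=F, B2=E, B4=F, B5=F, B6=E, B7=E, B8=T, B9=S, B12=T, B12=F
test 2 (s=6, x=3) fires B2->E, B1->T, B3->T, B2->E, B1->T, B3->T, B2->E, B1->F, B4->F, B6->E, B7->S, B5->T, B12->T, B12->F; hits B1=T, B1=F, B2=E, B3=T, B4=F, B5=T, B6=E, B7=S, B12=T, B12=F
test 3 (s=3, x=3) fires B2->E, B1->T, B3->F, B2->E, B1->T, B3->F, B2->E, B1->F, B4->F, B6->E, B7->E, B5->T, B12->F; hits B1=T, B1=F, B2=E, B3=F, B4=F, B5=T, B6=E, B7=E, B12=F
test 4 (s=7, x=4) fires B2->E, B1->T, B3->T, B2->E, B1->F, B4->F, B6->S, B5->F, B9->S, B8->T, B12->T, B12->T, B12->F; hits B1=T, B1=F, B2=E, B3=T, B4=F, B5=F, B6=S, B8=T, B9=S, B12=T, B12=F
test 5 (s=8, x=4) fires B2->E, B1->T, B3->T, B2->E, B1->F, B4->F, B6->S, B5->F, B9->S, B8->T, B12->T, B12->T, B12->T, B12->F; hits B1=T, B1=F, B2=E, B3=T, B4=F, B5=F, B6=S, B8=T, B9=S, B12=T, B12=F
test 6 (s=9, x=3) fires B2->E, B1->T, B3->T, B2->E, B1->T, B3->T, B2->E, B1->F, B4->F, B6->E, B7->S, B5->T, B12->T, B12->T, ...; hits B1=T, B1=F, B2=E, B3=T, B4=F, B5=T, B6=E, B7=S, B12=T, B12=F
test 7 (s=6, x=5) fires B2->E, B1->T, B3->T, B2->E, B1->F, B4->T, B12->T, B12->F; hits B1=T, B1=F, B2=E, B3=T, B4=T, B12=T, B12=F
test 8 (s=4, x=6) fires B2->E, B1->T, B3->F, B2->E, B1->F, B4->F, B6->E, B7->E, B5->F, B9->E, B10->S, B8->F, B11->T, B12->F; hits B1=T, B1=F, B2=E, B3=F, B4=F, B5=F, B6=E, B7=E, B8=F, B9=E, B10=S, B11=T, B12=F
test 9 (s=3, x=4) fires B2->E, B1->T, B3->F, B2->E, B1->F, B4->F, B6->E, B7->E, B5->T, B12->F; hits B1=T, B1=F, B2=E, B3=F, B4=F, B5=T, B6=E, B7=E, B12=F
union over the pool: B1=T, B1=F, B2=E, B3=T, B3=F, B4=T, B4=F, B5=T, B5=F, B6=S, B6=E, B7=S, B7=E, B8=T, B8=F, B9=S, B9=E, B10=S, B11=T, B12=T, B12=F
uncovered (3 of 24): B2=S, B10=E, B11=F

Answer: B2=S, B10=E, B11=F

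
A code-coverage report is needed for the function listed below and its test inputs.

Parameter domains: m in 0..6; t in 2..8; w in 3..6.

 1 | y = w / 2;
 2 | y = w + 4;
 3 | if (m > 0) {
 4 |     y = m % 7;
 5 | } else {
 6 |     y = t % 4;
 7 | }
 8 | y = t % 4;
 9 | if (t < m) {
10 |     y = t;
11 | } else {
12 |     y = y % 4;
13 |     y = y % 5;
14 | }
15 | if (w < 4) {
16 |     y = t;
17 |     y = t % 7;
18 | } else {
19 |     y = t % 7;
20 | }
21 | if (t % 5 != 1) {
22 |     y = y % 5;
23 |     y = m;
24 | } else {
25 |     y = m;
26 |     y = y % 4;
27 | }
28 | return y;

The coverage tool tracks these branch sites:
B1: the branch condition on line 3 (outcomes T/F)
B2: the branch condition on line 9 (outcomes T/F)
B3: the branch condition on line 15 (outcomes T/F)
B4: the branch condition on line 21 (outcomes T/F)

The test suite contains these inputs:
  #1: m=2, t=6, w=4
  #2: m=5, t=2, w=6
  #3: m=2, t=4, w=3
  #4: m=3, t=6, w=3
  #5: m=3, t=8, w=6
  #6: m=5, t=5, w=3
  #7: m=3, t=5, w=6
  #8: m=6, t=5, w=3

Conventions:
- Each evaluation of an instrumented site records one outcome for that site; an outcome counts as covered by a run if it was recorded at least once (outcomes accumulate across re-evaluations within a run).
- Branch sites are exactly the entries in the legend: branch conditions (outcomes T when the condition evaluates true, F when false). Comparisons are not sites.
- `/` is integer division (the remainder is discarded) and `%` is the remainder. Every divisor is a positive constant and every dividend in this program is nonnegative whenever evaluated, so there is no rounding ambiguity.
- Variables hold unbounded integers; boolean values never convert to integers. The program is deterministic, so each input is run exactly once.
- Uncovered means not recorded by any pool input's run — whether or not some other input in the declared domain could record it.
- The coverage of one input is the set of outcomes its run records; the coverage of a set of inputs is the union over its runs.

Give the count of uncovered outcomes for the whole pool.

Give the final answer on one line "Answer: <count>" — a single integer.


input #1 (m=2, t=6, w=4): events B1->T, B2->F, B3->F, B4->F; covers B1=T, B2=F, B3=F, B4=F
input #2 (m=5, t=2, w=6): events B1->T, B2->T, B3->F, B4->T; covers B1=T, B2=T, B3=F, B4=T
input #3 (m=2, t=4, w=3): events B1->T, B2->F, B3->T, B4->T; covers B1=T, B2=F, B3=T, B4=T
input #4 (m=3, t=6, w=3): events B1->T, B2->F, B3->T, B4->F; covers B1=T, B2=F, B3=T, B4=F
input #5 (m=3, t=8, w=6): events B1->T, B2->F, B3->F, B4->T; covers B1=T, B2=F, B3=F, B4=T
input #6 (m=5, t=5, w=3): events B1->T, B2->F, B3->T, B4->T; covers B1=T, B2=F, B3=T, B4=T
input #7 (m=3, t=5, w=6): events B1->T, B2->F, B3->F, B4->T; covers B1=T, B2=F, B3=F, B4=T
input #8 (m=6, t=5, w=3): events B1->T, B2->T, B3->T, B4->T; covers B1=T, B2=T, B3=T, B4=T
union over the pool: B1=T, B2=T, B2=F, B3=T, B3=F, B4=T, B4=F
uncovered (1 of 8): B1=F
Answer: 1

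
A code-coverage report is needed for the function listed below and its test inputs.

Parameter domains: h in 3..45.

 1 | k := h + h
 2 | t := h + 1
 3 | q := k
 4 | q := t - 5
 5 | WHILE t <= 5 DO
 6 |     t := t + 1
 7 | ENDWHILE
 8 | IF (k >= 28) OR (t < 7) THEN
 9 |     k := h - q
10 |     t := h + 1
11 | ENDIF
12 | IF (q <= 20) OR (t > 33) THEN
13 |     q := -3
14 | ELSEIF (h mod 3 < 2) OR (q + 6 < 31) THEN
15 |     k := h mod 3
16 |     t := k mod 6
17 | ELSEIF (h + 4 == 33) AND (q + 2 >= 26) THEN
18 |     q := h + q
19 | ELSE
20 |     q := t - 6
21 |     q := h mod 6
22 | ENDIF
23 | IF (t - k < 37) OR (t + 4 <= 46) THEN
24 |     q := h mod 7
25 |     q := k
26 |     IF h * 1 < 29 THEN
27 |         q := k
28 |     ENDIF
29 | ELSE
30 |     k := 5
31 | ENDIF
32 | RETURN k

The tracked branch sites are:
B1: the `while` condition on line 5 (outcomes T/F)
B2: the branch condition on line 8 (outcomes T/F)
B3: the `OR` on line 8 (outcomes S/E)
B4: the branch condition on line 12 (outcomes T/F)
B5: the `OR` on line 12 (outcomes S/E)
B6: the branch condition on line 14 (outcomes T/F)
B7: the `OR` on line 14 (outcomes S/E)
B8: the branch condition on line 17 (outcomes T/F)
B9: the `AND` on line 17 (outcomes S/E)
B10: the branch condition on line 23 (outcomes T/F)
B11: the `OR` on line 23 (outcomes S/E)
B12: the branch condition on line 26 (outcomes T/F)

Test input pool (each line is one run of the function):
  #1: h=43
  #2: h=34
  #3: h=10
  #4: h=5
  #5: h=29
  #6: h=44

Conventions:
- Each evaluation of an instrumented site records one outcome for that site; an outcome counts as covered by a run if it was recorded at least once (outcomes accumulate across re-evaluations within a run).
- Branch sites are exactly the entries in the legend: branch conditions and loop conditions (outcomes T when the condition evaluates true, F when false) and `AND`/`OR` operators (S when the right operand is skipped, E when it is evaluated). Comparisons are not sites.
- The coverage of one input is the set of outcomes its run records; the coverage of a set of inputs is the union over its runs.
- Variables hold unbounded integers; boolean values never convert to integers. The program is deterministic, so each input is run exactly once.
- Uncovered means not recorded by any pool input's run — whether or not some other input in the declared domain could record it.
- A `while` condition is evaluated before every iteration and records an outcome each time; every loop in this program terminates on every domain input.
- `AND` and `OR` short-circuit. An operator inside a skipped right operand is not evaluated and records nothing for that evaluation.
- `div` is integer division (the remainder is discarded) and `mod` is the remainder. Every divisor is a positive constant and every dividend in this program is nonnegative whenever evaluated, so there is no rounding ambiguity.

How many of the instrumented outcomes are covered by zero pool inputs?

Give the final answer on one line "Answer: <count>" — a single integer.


input #1, h=43: events B1->F, B3->S, B2->T, B5->E, B4->T, B11->E, B10->F; outcomes B1=F, B2=T, B3=S, B4=T, B5=E, B10=F, B11=E
input #2, h=34: events B1->F, B3->S, B2->T, B5->E, B4->T, B11->S, B10->T, B12->F; outcomes B1=F, B2=T, B3=S, B4=T, B5=E, B10=T, B11=S, B12=F
input #3, h=10: events B1->F, B3->E, B2->F, B5->S, B4->T, B11->S, B10->T, B12->T; outcomes B1=F, B2=F, B3=E, B4=T, B5=S, B10=T, B11=S, B12=T
input #4, h=5: events B1->F, B3->E, B2->T, B5->S, B4->T, B11->S, B10->T, B12->T; outcomes B1=F, B2=T, B3=E, B4=T, B5=S, B10=T, B11=S, B12=T
input #5, h=29: events B1->F, B3->S, B2->T, B5->E, B4->F, B7->E, B6->F, B9->E, B8->T, B11->S, B10->T, B12->F; outcomes B1=F, B2=T, B3=S, B4=F, B5=E, B6=F, B7=E, B8=T, B9=E, B10=T, B11=S, B12=F
input #6, h=44: events B1->F, B3->S, B2->T, B5->E, B4->T, B11->E, B10->F; outcomes B1=F, B2=T, B3=S, B4=T, B5=E, B10=F, B11=E
union over the pool: B1=F, B2=T, B2=F, B3=S, B3=E, B4=T, B4=F, B5=S, B5=E, B6=F, B7=E, B8=T, B9=E, B10=T, B10=F, B11=S, B11=E, B12=T, B12=F
uncovered (5 of 24): B1=T, B6=T, B7=S, B8=F, B9=S
Answer: 5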